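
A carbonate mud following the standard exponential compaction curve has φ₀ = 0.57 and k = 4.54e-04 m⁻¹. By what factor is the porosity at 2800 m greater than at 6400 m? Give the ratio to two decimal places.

5.13

Working in km (1 km = 1000 m; k in km⁻¹ = k in m⁻¹ × 1000):
φ(d₁)/φ(d₂) = e^(−k·d₁)/e^(−k·d₂) = e^{k(d₂−d₁)}
= exp(0.454 × 3.6) = exp(1.634) = 5.1264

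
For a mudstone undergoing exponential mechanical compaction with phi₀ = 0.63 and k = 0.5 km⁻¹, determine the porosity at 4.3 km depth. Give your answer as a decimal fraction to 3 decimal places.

0.073

phi = phi₀·exp(−k·d) = 0.63 × exp(−0.5 × 4.3) = 0.63 × exp(−2.15)
  = 0.63 × 0.1165 = 0.0734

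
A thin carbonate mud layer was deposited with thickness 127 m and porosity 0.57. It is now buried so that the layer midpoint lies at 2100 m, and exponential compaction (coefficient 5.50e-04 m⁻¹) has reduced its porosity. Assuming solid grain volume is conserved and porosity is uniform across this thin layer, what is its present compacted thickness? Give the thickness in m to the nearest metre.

67 m

Working in km (1 km = 1000 m; c in km⁻¹ = c in m⁻¹ × 1000):
Porosity at 2.1 km: n = 0.57·exp(−0.55×2.1) = 0.1796
Solid-volume conservation: h(1−n) = h₀(1−n₀) ⇒ h = h₀·(1−n₀)/(1−n)
h = 0.127 × (1 − 0.57)/(1 − 0.1796) = 0.127 × 0.5241 = 0.0666 km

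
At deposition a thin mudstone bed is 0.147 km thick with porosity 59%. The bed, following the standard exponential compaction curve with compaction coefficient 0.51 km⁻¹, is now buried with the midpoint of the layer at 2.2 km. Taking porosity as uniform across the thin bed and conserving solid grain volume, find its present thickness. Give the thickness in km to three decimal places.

0.075 km

Porosity at 2.2 km: n = 0.59·exp(−0.51×2.2) = 0.1921
Solid-volume conservation: h(1−n) = h₀(1−n₀) ⇒ h = h₀·(1−n₀)/(1−n)
h = 0.147 × (1 − 0.59)/(1 − 0.1921) = 0.147 × 0.5075 = 0.0746 km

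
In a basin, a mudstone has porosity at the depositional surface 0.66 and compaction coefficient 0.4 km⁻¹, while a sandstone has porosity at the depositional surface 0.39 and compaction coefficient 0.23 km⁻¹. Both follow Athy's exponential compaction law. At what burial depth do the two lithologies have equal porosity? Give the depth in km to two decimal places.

3.09 km

Set n₀ₐ e^(−cₐZ) = n₀ᵦ e^(−cᵦZ) ⇒ ln(n₀ₐ/n₀ᵦ) = (cₐ − cᵦ)·Z
Z = ln(0.66/0.39) / (0.4 − 0.23) = 0.5261 / 0.17 = 3.095 km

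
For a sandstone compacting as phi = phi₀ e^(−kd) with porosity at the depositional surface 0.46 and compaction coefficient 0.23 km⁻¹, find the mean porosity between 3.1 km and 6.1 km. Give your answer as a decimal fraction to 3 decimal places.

0.163

⟨phi⟩ = (1/(d₂−d₁)) ∫ phi₀ e^(−kd) dd = phi₀·(e^(−k·d₁) − e^(−k·d₂)) / (k·(d₂−d₁))
e^(−0.23×3.1) = 0.4902; e^(−0.23×6.1) = 0.2459
⟨phi⟩ = 0.46 × (0.4902 − 0.2459) / (0.23 × 3) = 0.46 × 0.3541 = 0.1629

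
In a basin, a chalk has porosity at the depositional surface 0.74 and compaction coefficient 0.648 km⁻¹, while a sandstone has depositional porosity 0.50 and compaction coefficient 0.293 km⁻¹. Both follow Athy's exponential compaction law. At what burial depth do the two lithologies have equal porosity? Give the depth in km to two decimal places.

Set n₀ₐ e^(−cₐZ) = n₀ᵦ e^(−cᵦZ) ⇒ ln(n₀ₐ/n₀ᵦ) = (cₐ − cᵦ)·Z
Z = ln(0.74/0.5) / (0.648 − 0.293) = 0.3920 / 0.355 = 1.104 km

1.10 km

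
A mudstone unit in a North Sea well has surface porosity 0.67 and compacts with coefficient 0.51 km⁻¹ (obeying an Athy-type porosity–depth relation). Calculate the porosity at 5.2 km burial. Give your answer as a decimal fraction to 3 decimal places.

n = n₀·exp(−β·z) = 0.67 × exp(−0.51 × 5.2) = 0.67 × exp(−2.652)
  = 0.67 × 0.0705 = 0.0472

0.047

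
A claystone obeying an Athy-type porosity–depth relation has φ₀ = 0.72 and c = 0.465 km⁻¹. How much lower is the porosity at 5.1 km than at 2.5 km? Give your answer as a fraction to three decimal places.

φ(2.5) = 0.72·e^(−0.465×2.5) = 0.2251
φ(5.1) = 0.72·e^(−0.465×5.1) = 0.0672
Δφ = 0.2251 − 0.0672 = 0.1579

0.158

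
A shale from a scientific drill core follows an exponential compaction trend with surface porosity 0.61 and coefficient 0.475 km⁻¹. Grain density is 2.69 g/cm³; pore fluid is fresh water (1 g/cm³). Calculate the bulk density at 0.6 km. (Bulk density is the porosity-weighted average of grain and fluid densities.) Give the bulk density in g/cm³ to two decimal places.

Porosity at depth: phi = 0.61·exp(−0.475×0.6) = 0.61×0.7520 = 0.4587
Bulk density: ρ_b = (1−phi)ρ_g + phi·ρ_f = 0.5413×2.69 + 0.4587×1
       = 1.456 + 0.459 = 1.915 g/cm³

1.91 g/cm³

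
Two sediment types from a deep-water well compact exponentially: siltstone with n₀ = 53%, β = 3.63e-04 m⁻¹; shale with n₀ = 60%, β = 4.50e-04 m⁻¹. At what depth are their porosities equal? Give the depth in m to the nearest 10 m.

Working in km (1 km = 1000 m; β in km⁻¹ = β in m⁻¹ × 1000):
Set n₀ₐ e^(−βₐd) = n₀ᵦ e^(−βᵦd) ⇒ ln(n₀ₐ/n₀ᵦ) = (βₐ − βᵦ)·d
d = ln(0.53/0.6) / (0.363 − 0.45) = -0.1241 / -0.087 = 1.426 km

1430 m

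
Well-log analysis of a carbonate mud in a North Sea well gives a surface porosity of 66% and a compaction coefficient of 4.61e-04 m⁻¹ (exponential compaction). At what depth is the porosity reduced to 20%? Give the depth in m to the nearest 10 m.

Working in km (1 km = 1000 m; k in km⁻¹ = k in m⁻¹ × 1000):
Invert Athy's law: z = ln(phi₀/phi) / k
z = ln(0.66/0.2) / 0.461 = ln(3.3) / 0.461 = 1.1939 / 0.461 = 2.590 km

2590 m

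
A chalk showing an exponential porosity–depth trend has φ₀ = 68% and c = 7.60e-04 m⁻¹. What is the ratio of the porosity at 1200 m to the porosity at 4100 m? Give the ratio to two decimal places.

9.06

Working in km (1 km = 1000 m; c in km⁻¹ = c in m⁻¹ × 1000):
φ(z₁)/φ(z₂) = e^(−c·z₁)/e^(−c·z₂) = e^{c(z₂−z₁)}
= exp(0.76 × 2.9) = exp(2.204) = 9.0612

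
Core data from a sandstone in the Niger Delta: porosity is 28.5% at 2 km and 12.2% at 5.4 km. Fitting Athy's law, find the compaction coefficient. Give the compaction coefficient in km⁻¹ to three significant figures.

0.250 km⁻¹

Athy: n(d) = n₀ e^(−kd) ⇒ n₁/n₂ = e^{k(d₂−d₁)} ⇒ k = ln(n₁/n₂)/(d₂−d₁)
k = ln(0.285/0.122) / (5.4 − 2) = ln(2.336) / 3.4 = 0.8485 / 3.4 = 0.2495 km⁻¹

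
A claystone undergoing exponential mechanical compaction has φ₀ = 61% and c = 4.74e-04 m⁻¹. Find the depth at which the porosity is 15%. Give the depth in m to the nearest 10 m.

2960 m

Working in km (1 km = 1000 m; c in km⁻¹ = c in m⁻¹ × 1000):
Invert Athy's law: z = ln(φ₀/φ) / c
z = ln(0.61/0.15) / 0.474 = ln(4.067) / 0.474 = 1.4028 / 0.474 = 2.960 km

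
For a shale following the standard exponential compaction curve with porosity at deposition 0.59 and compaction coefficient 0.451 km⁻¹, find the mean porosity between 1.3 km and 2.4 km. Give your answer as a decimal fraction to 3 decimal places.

0.259

⟨φ⟩ = (1/(Z₂−Z₁)) ∫ φ₀ e^(−cZ) dZ = φ₀·(e^(−c·Z₁) − e^(−c·Z₂)) / (c·(Z₂−Z₁))
e^(−0.451×1.3) = 0.5564; e^(−0.451×2.4) = 0.3388
⟨φ⟩ = 0.59 × (0.5564 − 0.3388) / (0.451 × 1.1) = 0.59 × 0.4386 = 0.2588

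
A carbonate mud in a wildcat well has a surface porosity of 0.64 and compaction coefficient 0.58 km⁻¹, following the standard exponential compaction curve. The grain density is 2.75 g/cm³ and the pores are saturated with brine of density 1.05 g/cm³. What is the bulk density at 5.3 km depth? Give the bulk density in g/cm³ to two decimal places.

Porosity at depth: n = 0.64·exp(−0.58×5.3) = 0.64×0.0462 = 0.0296
Bulk density: ρ_b = (1−n)ρ_g + n·ρ_f = 0.9704×2.75 + 0.0296×1.05
       = 2.669 + 0.031 = 2.700 g/cm³

2.70 g/cm³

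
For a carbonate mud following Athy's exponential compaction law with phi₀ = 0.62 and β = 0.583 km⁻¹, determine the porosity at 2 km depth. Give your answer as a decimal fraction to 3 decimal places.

0.193

phi = phi₀·exp(−β·z) = 0.62 × exp(−0.583 × 2) = 0.62 × exp(−1.166)
  = 0.62 × 0.3116 = 0.1932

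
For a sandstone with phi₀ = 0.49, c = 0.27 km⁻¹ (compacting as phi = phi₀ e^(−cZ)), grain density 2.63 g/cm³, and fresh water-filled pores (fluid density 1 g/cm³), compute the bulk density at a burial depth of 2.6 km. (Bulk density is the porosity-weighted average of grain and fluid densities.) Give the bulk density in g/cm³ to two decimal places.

2.23 g/cm³

Porosity at depth: phi = 0.49·exp(−0.27×2.6) = 0.49×0.4956 = 0.2428
Bulk density: ρ_b = (1−phi)ρ_g + phi·ρ_f = 0.7572×2.63 + 0.2428×1
       = 1.991 + 0.243 = 2.234 g/cm³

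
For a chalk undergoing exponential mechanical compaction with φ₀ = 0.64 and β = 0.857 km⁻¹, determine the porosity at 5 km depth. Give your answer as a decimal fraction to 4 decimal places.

0.0088

φ = φ₀·exp(−β·Z) = 0.64 × exp(−0.857 × 5) = 0.64 × exp(−4.285)
  = 0.64 × 0.0138 = 0.0088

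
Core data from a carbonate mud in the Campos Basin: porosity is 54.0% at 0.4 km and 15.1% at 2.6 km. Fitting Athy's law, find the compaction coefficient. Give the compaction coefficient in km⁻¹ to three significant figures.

0.579 km⁻¹

Athy: φ(d) = φ₀ e^(−kd) ⇒ φ₁/φ₂ = e^{k(d₂−d₁)} ⇒ k = ln(φ₁/φ₂)/(d₂−d₁)
k = ln(0.54/0.151) / (2.6 − 0.4) = ln(3.576) / 2.2 = 1.2743 / 2.2 = 0.5792 km⁻¹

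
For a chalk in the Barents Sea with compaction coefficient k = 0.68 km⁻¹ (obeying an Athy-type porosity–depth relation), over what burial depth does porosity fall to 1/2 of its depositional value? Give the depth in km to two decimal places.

φ/φ₀ = 1/2 ⇒ exp(−k·z) = 1/2 ⇒ z = ln(2) / k
z = 0.6931 / 0.68 = 1.019 km

1.02 km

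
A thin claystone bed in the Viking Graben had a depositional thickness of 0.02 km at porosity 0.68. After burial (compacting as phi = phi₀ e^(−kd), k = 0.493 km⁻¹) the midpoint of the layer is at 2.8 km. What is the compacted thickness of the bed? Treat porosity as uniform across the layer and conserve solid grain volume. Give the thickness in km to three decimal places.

Porosity at 2.8 km: phi = 0.68·exp(−0.493×2.8) = 0.1710
Solid-volume conservation: h(1−phi) = h₀(1−phi₀) ⇒ h = h₀·(1−phi₀)/(1−phi)
h = 0.02 × (1 − 0.68)/(1 − 0.1710) = 0.02 × 0.3860 = 0.0077 km

0.008 km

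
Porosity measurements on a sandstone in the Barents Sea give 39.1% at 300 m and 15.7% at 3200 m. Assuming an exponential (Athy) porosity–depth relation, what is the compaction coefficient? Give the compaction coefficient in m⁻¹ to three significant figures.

Working in km (1 km = 1000 m; c in km⁻¹ = c in m⁻¹ × 1000):
Athy: φ(Z) = φ₀ e^(−cZ) ⇒ φ₁/φ₂ = e^{c(Z₂−Z₁)} ⇒ c = ln(φ₁/φ₂)/(Z₂−Z₁)
c = ln(0.391/0.157) / (3.2 − 0.3) = ln(2.49) / 2.9 = 0.9125 / 2.9 = 0.3146 km⁻¹

0.000315 m⁻¹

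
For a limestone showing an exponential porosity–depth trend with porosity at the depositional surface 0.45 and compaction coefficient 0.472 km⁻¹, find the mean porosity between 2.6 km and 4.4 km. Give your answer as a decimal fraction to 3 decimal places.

⟨n⟩ = (1/(Z₂−Z₁)) ∫ n₀ e^(−kZ) dZ = n₀·(e^(−k·Z₁) − e^(−k·Z₂)) / (k·(Z₂−Z₁))
e^(−0.472×2.6) = 0.2931; e^(−0.472×4.4) = 0.1253
⟨n⟩ = 0.45 × (0.2931 − 0.1253) / (0.472 × 1.8) = 0.45 × 0.1975 = 0.0889

0.089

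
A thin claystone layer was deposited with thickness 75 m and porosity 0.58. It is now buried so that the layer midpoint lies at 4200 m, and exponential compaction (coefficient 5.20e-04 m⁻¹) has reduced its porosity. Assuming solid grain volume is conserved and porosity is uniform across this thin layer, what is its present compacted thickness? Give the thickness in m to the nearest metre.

34 m

Working in km (1 km = 1000 m; β in km⁻¹ = β in m⁻¹ × 1000):
Porosity at 4.2 km: n = 0.58·exp(−0.52×4.2) = 0.0653
Solid-volume conservation: h(1−n) = h₀(1−n₀) ⇒ h = h₀·(1−n₀)/(1−n)
h = 0.075 × (1 − 0.58)/(1 − 0.0653) = 0.075 × 0.4493 = 0.0337 km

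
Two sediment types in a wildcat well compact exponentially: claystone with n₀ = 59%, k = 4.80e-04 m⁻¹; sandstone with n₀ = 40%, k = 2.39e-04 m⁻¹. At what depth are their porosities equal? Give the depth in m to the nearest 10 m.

1610 m

Working in km (1 km = 1000 m; k in km⁻¹ = k in m⁻¹ × 1000):
Set n₀ₐ e^(−kₐd) = n₀ᵦ e^(−kᵦd) ⇒ ln(n₀ₐ/n₀ᵦ) = (kₐ − kᵦ)·d
d = ln(0.59/0.4) / (0.48 − 0.239) = 0.3887 / 0.241 = 1.613 km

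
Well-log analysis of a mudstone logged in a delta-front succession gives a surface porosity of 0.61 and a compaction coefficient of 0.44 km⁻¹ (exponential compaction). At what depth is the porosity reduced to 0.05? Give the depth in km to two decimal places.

5.69 km

Invert Athy's law: z = ln(n₀/n) / k
z = ln(0.61/0.05) / 0.44 = ln(12.2) / 0.44 = 2.5014 / 0.44 = 5.685 km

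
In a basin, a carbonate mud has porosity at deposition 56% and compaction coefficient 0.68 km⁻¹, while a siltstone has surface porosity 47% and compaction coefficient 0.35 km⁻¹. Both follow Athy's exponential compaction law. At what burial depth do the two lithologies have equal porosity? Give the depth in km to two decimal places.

Set φ₀ₐ e^(−cₐz) = φ₀ᵦ e^(−cᵦz) ⇒ ln(φ₀ₐ/φ₀ᵦ) = (cₐ − cᵦ)·z
z = ln(0.56/0.47) / (0.68 − 0.35) = 0.1752 / 0.33 = 0.531 km

0.53 km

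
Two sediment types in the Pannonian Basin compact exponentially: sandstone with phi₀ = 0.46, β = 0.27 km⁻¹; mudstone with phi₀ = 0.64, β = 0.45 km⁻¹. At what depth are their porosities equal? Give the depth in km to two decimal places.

1.83 km

Set phi₀ₐ e^(−βₐd) = phi₀ᵦ e^(−βᵦd) ⇒ ln(phi₀ₐ/phi₀ᵦ) = (βₐ − βᵦ)·d
d = ln(0.46/0.64) / (0.27 − 0.45) = -0.3302 / -0.18 = 1.835 km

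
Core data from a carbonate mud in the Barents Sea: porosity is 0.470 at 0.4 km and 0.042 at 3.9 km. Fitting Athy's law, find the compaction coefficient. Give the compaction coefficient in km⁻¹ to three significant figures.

0.690 km⁻¹

Athy: φ(d) = φ₀ e^(−cd) ⇒ φ₁/φ₂ = e^{c(d₂−d₁)} ⇒ c = ln(φ₁/φ₂)/(d₂−d₁)
c = ln(0.47/0.042) / (3.9 − 0.4) = ln(11.19) / 3.5 = 2.4151 / 3.5 = 0.69 km⁻¹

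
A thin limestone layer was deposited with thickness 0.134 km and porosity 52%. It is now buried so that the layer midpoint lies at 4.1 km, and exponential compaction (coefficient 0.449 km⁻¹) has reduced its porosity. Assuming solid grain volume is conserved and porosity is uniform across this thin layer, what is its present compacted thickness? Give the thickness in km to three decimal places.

0.070 km

Porosity at 4.1 km: φ = 0.52·exp(−0.449×4.1) = 0.0825
Solid-volume conservation: h(1−φ) = h₀(1−φ₀) ⇒ h = h₀·(1−φ₀)/(1−φ)
h = 0.134 × (1 − 0.52)/(1 − 0.0825) = 0.134 × 0.5232 = 0.0701 km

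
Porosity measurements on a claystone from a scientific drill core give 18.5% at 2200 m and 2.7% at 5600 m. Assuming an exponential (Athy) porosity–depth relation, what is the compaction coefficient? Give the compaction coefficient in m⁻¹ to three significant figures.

Working in km (1 km = 1000 m; k in km⁻¹ = k in m⁻¹ × 1000):
Athy: phi(d) = phi₀ e^(−kd) ⇒ phi₁/phi₂ = e^{k(d₂−d₁)} ⇒ k = ln(phi₁/phi₂)/(d₂−d₁)
k = ln(0.185/0.027) / (5.6 − 2.2) = ln(6.852) / 3.4 = 1.9245 / 3.4 = 0.566 km⁻¹

0.000566 m⁻¹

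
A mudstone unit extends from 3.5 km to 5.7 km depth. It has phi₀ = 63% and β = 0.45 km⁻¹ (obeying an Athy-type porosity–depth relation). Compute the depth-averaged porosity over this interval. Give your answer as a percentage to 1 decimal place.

8.3%

⟨phi⟩ = (1/(z₂−z₁)) ∫ phi₀ e^(−βz) dz = phi₀·(e^(−β·z₁) − e^(−β·z₂)) / (β·(z₂−z₁))
e^(−0.45×3.5) = 0.2070; e^(−0.45×5.7) = 0.0769
⟨phi⟩ = 0.63 × (0.2070 − 0.0769) / (0.45 × 2.2) = 0.63 × 0.1314 = 0.0828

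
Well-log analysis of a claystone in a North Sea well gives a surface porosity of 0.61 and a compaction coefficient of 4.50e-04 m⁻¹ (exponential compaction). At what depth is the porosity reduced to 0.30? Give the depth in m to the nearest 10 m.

1580 m

Working in km (1 km = 1000 m; β in km⁻¹ = β in m⁻¹ × 1000):
Invert Athy's law: Z = ln(phi₀/phi) / β
Z = ln(0.61/0.3) / 0.45 = ln(2.033) / 0.45 = 0.7097 / 0.45 = 1.577 km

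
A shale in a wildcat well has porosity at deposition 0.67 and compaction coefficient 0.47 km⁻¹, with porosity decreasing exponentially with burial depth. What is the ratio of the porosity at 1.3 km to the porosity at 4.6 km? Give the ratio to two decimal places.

4.72

n(d₁)/n(d₂) = e^(−β·d₁)/e^(−β·d₂) = e^{β(d₂−d₁)}
= exp(0.47 × 3.3) = exp(1.551) = 4.7162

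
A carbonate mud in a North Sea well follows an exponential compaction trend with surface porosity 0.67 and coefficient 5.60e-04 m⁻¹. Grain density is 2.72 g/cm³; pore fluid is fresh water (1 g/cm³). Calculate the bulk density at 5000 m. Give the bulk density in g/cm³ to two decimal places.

Working in km (1 km = 1000 m; β in km⁻¹ = β in m⁻¹ × 1000):
Porosity at depth: phi = 0.67·exp(−0.56×5) = 0.67×0.0608 = 0.0407
Bulk density: ρ_b = (1−phi)ρ_g + phi·ρ_f = 0.9593×2.72 + 0.0407×1
       = 2.609 + 0.041 = 2.650 g/cm³

2.65 g/cm³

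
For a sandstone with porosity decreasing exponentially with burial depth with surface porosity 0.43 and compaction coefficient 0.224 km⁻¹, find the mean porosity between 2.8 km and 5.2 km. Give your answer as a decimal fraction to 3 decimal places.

0.178

⟨φ⟩ = (1/(Z₂−Z₁)) ∫ φ₀ e^(−kZ) dZ = φ₀·(e^(−k·Z₁) − e^(−k·Z₂)) / (k·(Z₂−Z₁))
e^(−0.224×2.8) = 0.5341; e^(−0.224×5.2) = 0.3120
⟨φ⟩ = 0.43 × (0.5341 − 0.3120) / (0.224 × 2.4) = 0.43 × 0.4131 = 0.1776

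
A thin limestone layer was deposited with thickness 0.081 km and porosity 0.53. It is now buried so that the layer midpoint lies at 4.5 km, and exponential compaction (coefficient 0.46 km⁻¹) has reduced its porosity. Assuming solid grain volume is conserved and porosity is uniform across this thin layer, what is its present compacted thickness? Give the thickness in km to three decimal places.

Porosity at 4.5 km: n = 0.53·exp(−0.46×4.5) = 0.0669
Solid-volume conservation: h(1−n) = h₀(1−n₀) ⇒ h = h₀·(1−n₀)/(1−n)
h = 0.081 × (1 − 0.53)/(1 − 0.0669) = 0.081 × 0.5037 = 0.0408 km

0.041 km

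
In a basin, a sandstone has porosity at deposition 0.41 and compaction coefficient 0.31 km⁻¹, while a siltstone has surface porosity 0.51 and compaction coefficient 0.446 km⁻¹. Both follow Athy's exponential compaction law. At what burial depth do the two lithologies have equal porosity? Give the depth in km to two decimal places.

1.60 km

Set n₀ₐ e^(−cₐd) = n₀ᵦ e^(−cᵦd) ⇒ ln(n₀ₐ/n₀ᵦ) = (cₐ − cᵦ)·d
d = ln(0.41/0.51) / (0.31 − 0.446) = -0.2183 / -0.136 = 1.605 km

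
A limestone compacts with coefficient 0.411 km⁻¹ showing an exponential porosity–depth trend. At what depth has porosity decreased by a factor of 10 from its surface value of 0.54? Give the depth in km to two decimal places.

φ/φ₀ = 1/10 ⇒ exp(−β·d) = 1/10 ⇒ d = ln(10) / β
d = 2.3026 / 0.411 = 5.602 km

5.60 km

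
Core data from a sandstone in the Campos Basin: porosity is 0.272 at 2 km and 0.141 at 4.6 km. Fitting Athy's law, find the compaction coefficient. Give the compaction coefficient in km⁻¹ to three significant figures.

Athy: phi(Z) = phi₀ e^(−kZ) ⇒ phi₁/phi₂ = e^{k(Z₂−Z₁)} ⇒ k = ln(phi₁/phi₂)/(Z₂−Z₁)
k = ln(0.272/0.141) / (4.6 − 2) = ln(1.929) / 2.6 = 0.6570 / 2.6 = 0.2527 km⁻¹

0.253 km⁻¹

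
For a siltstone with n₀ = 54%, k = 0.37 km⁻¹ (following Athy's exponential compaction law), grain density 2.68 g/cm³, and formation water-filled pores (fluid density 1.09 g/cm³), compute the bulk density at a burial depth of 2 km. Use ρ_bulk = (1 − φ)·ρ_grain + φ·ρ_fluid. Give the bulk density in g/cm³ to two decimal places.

2.27 g/cm³

Porosity at depth: n = 0.54·exp(−0.37×2) = 0.54×0.4771 = 0.2576
Bulk density: ρ_b = (1−n)ρ_g + n·ρ_f = 0.7424×2.68 + 0.2576×1.09
       = 1.990 + 0.281 = 2.270 g/cm³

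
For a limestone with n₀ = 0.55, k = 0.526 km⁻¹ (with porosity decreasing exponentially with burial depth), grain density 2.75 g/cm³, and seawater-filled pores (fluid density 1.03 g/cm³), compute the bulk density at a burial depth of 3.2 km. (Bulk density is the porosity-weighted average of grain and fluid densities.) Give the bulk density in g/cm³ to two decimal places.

Porosity at depth: n = 0.55·exp(−0.526×3.2) = 0.55×0.1858 = 0.1022
Bulk density: ρ_b = (1−n)ρ_g + n·ρ_f = 0.8978×2.75 + 0.1022×1.03
       = 2.469 + 0.105 = 2.574 g/cm³

2.57 g/cm³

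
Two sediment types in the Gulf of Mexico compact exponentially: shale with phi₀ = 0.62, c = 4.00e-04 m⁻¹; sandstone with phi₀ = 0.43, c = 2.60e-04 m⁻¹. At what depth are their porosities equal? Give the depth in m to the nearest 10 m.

2610 m

Working in km (1 km = 1000 m; c in km⁻¹ = c in m⁻¹ × 1000):
Set phi₀ₐ e^(−cₐZ) = phi₀ᵦ e^(−cᵦZ) ⇒ ln(phi₀ₐ/phi₀ᵦ) = (cₐ − cᵦ)·Z
Z = ln(0.62/0.43) / (0.4 − 0.26) = 0.3659 / 0.14 = 2.614 km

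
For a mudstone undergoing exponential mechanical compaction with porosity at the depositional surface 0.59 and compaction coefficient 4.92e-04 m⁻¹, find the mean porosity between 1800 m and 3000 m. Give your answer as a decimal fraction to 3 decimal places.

Working in km (1 km = 1000 m; k in km⁻¹ = k in m⁻¹ × 1000):
⟨phi⟩ = (1/(z₂−z₁)) ∫ phi₀ e^(−kz) dz = phi₀·(e^(−k·z₁) − e^(−k·z₂)) / (k·(z₂−z₁))
e^(−0.492×1.8) = 0.4125; e^(−0.492×3) = 0.2286
⟨phi⟩ = 0.59 × (0.4125 − 0.2286) / (0.492 × 1.2) = 0.59 × 0.3115 = 0.1838

0.184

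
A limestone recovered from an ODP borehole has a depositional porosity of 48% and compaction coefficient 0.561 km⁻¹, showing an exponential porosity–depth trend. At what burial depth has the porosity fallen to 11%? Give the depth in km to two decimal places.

Invert Athy's law: Z = ln(phi₀/phi) / c
Z = ln(0.48/0.11) / 0.561 = ln(4.364) / 0.561 = 1.4733 / 0.561 = 2.626 km

2.63 km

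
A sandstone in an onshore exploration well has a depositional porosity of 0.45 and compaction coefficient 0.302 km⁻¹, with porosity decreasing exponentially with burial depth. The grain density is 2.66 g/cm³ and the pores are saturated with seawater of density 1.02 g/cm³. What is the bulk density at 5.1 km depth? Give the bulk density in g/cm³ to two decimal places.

2.50 g/cm³

Porosity at depth: phi = 0.45·exp(−0.302×5.1) = 0.45×0.2143 = 0.0965
Bulk density: ρ_b = (1−phi)ρ_g + phi·ρ_f = 0.9035×2.66 + 0.0965×1.02
       = 2.403 + 0.098 = 2.502 g/cm³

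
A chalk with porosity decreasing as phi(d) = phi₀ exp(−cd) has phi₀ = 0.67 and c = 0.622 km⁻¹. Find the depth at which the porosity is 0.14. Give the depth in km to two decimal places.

Invert Athy's law: d = ln(phi₀/phi) / c
d = ln(0.67/0.14) / 0.622 = ln(4.786) / 0.622 = 1.5656 / 0.622 = 2.517 km

2.52 km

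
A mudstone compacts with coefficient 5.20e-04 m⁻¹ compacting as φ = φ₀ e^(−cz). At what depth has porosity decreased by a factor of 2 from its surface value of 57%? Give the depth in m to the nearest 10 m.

Working in km (1 km = 1000 m; c in km⁻¹ = c in m⁻¹ × 1000):
φ/φ₀ = 1/2 ⇒ exp(−c·z) = 1/2 ⇒ z = ln(2) / c
z = 0.6931 / 0.52 = 1.333 km

1330 m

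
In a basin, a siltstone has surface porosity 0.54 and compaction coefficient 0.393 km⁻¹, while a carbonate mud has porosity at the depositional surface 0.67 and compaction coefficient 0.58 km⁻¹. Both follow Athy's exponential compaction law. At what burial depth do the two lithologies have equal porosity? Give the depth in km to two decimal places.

Set n₀ₐ e^(−cₐd) = n₀ᵦ e^(−cᵦd) ⇒ ln(n₀ₐ/n₀ᵦ) = (cₐ − cᵦ)·d
d = ln(0.54/0.67) / (0.393 − 0.58) = -0.2157 / -0.187 = 1.154 km

1.15 km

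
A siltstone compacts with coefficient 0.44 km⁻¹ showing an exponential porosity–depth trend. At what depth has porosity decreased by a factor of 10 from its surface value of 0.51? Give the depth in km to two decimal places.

phi/phi₀ = 1/10 ⇒ exp(−c·d) = 1/10 ⇒ d = ln(10) / c
d = 2.3026 / 0.44 = 5.233 km

5.23 km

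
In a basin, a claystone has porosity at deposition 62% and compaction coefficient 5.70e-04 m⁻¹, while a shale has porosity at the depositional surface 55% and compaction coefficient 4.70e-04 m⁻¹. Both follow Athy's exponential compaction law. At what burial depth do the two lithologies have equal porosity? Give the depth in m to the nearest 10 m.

1200 m

Working in km (1 km = 1000 m; k in km⁻¹ = k in m⁻¹ × 1000):
Set φ₀ₐ e^(−kₐZ) = φ₀ᵦ e^(−kᵦZ) ⇒ ln(φ₀ₐ/φ₀ᵦ) = (kₐ − kᵦ)·Z
Z = ln(0.62/0.55) / (0.57 − 0.47) = 0.1198 / 0.1 = 1.198 km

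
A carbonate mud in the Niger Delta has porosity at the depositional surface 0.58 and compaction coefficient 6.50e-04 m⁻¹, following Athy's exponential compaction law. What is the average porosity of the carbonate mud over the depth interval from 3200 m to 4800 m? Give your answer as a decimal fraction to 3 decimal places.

Working in km (1 km = 1000 m; β in km⁻¹ = β in m⁻¹ × 1000):
⟨phi⟩ = (1/(Z₂−Z₁)) ∫ phi₀ e^(−βZ) dZ = phi₀·(e^(−β·Z₁) − e^(−β·Z₂)) / (β·(Z₂−Z₁))
e^(−0.65×3.2) = 0.1249; e^(−0.65×4.8) = 0.0442
⟨phi⟩ = 0.58 × (0.1249 − 0.0442) / (0.65 × 1.6) = 0.58 × 0.0777 = 0.0450

0.045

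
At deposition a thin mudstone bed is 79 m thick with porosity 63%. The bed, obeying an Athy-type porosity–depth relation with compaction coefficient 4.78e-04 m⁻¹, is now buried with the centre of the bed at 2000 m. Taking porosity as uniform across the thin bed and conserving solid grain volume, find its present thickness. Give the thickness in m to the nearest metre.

39 m

Working in km (1 km = 1000 m; β in km⁻¹ = β in m⁻¹ × 1000):
Porosity at 2 km: phi = 0.63·exp(−0.478×2) = 0.2422
Solid-volume conservation: h(1−phi) = h₀(1−phi₀) ⇒ h = h₀·(1−phi₀)/(1−phi)
h = 0.079 × (1 − 0.63)/(1 − 0.2422) = 0.079 × 0.4882 = 0.0386 km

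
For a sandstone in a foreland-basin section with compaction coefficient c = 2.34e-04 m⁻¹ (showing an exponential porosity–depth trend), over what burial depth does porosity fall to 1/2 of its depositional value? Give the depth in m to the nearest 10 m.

Working in km (1 km = 1000 m; c in km⁻¹ = c in m⁻¹ × 1000):
φ/φ₀ = 1/2 ⇒ exp(−c·z) = 1/2 ⇒ z = ln(2) / c
z = 0.6931 / 0.234 = 2.962 km

2960 m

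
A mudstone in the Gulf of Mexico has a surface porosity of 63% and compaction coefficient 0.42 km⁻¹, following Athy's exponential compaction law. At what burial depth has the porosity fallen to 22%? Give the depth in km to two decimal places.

2.50 km

Invert Athy's law: z = ln(phi₀/phi) / c
z = ln(0.63/0.22) / 0.42 = ln(2.864) / 0.42 = 1.0521 / 0.42 = 2.505 km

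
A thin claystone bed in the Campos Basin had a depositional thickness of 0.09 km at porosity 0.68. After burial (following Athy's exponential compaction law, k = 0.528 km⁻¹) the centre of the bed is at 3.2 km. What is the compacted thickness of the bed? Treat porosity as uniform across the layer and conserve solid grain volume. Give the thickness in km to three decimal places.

0.033 km

Porosity at 3.2 km: φ = 0.68·exp(−0.528×3.2) = 0.1255
Solid-volume conservation: h(1−φ) = h₀(1−φ₀) ⇒ h = h₀·(1−φ₀)/(1−φ)
h = 0.09 × (1 − 0.68)/(1 − 0.1255) = 0.09 × 0.3659 = 0.0329 km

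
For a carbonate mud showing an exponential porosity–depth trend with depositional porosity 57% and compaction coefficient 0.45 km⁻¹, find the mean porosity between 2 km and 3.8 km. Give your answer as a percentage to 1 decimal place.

⟨φ⟩ = (1/(z₂−z₁)) ∫ φ₀ e^(−kz) dz = φ₀·(e^(−k·z₁) − e^(−k·z₂)) / (k·(z₂−z₁))
e^(−0.45×2) = 0.4066; e^(−0.45×3.8) = 0.1809
⟨φ⟩ = 0.57 × (0.4066 − 0.1809) / (0.45 × 1.8) = 0.57 × 0.2786 = 0.1588

15.9%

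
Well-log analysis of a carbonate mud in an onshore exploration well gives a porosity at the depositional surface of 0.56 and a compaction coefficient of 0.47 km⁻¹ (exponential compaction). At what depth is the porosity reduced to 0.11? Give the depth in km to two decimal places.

Invert Athy's law: Z = ln(φ₀/φ) / k
Z = ln(0.56/0.11) / 0.47 = ln(5.091) / 0.47 = 1.6275 / 0.47 = 3.463 km

3.46 km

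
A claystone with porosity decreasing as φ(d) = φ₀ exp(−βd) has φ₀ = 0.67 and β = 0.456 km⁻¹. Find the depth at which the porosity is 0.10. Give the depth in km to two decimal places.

Invert Athy's law: d = ln(φ₀/φ) / β
d = ln(0.67/0.1) / 0.456 = ln(6.7) / 0.456 = 1.9021 / 0.456 = 4.171 km

4.17 km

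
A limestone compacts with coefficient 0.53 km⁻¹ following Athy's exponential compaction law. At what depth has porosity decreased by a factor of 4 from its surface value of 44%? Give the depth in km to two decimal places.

2.62 km

phi/phi₀ = 1/4 ⇒ exp(−β·z) = 1/4 ⇒ z = ln(4) / β
z = 1.3863 / 0.53 = 2.616 km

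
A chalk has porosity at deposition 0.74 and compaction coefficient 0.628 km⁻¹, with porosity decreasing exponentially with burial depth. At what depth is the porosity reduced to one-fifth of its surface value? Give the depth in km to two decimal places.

2.56 km

φ/φ₀ = 1/5 ⇒ exp(−k·z) = 1/5 ⇒ z = ln(5) / k
z = 1.6094 / 0.628 = 2.563 km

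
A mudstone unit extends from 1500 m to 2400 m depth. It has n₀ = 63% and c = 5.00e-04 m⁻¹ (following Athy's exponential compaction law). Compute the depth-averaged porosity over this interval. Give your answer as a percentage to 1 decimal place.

24.0%

Working in km (1 km = 1000 m; c in km⁻¹ = c in m⁻¹ × 1000):
⟨n⟩ = (1/(z₂−z₁)) ∫ n₀ e^(−cz) dz = n₀·(e^(−c·z₁) − e^(−c·z₂)) / (c·(z₂−z₁))
e^(−0.5×1.5) = 0.4724; e^(−0.5×2.4) = 0.3012
⟨n⟩ = 0.63 × (0.4724 − 0.3012) / (0.5 × 0.9) = 0.63 × 0.3804 = 0.2396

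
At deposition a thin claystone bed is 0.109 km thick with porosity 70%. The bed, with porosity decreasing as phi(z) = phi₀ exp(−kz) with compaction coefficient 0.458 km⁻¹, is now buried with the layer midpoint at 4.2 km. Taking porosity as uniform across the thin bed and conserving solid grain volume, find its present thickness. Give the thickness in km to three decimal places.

Porosity at 4.2 km: phi = 0.7·exp(−0.458×4.2) = 0.1023
Solid-volume conservation: h(1−phi) = h₀(1−phi₀) ⇒ h = h₀·(1−phi₀)/(1−phi)
h = 0.109 × (1 − 0.7)/(1 − 0.1023) = 0.109 × 0.3342 = 0.0364 km

0.036 km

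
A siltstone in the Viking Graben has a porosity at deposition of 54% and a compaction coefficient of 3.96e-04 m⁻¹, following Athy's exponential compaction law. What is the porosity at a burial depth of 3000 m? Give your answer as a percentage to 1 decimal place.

16.5%

Working in km (1 km = 1000 m; k in km⁻¹ = k in m⁻¹ × 1000):
phi = phi₀·exp(−k·Z) = 0.54 × exp(−0.396 × 3) = 0.54 × exp(−1.188)
  = 0.54 × 0.3048 = 0.1646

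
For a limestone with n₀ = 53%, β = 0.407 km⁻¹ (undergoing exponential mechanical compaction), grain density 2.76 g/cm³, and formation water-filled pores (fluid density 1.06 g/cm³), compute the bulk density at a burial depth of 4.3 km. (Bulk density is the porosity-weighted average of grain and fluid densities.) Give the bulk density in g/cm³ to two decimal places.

2.60 g/cm³

Porosity at depth: n = 0.53·exp(−0.407×4.3) = 0.53×0.1738 = 0.0921
Bulk density: ρ_b = (1−n)ρ_g + n·ρ_f = 0.9079×2.76 + 0.0921×1.06
       = 2.506 + 0.098 = 2.603 g/cm³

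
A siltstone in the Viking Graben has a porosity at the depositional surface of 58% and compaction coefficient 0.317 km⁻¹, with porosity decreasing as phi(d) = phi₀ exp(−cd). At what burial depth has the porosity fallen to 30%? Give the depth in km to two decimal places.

Invert Athy's law: d = ln(phi₀/phi) / c
d = ln(0.58/0.3) / 0.317 = ln(1.933) / 0.317 = 0.6592 / 0.317 = 2.080 km

2.08 km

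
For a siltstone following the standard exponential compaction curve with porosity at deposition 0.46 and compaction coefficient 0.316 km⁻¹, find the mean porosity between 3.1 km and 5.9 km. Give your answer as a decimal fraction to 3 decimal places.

0.115

⟨n⟩ = (1/(Z₂−Z₁)) ∫ n₀ e^(−kZ) dZ = n₀·(e^(−k·Z₁) − e^(−k·Z₂)) / (k·(Z₂−Z₁))
e^(−0.316×3.1) = 0.3755; e^(−0.316×5.9) = 0.1550
⟨n⟩ = 0.46 × (0.3755 − 0.1550) / (0.316 × 2.8) = 0.46 × 0.2492 = 0.1146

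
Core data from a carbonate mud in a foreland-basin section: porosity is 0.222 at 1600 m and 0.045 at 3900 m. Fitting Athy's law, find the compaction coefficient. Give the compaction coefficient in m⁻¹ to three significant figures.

0.000694 m⁻¹

Working in km (1 km = 1000 m; k in km⁻¹ = k in m⁻¹ × 1000):
Athy: phi(z) = phi₀ e^(−kz) ⇒ phi₁/phi₂ = e^{k(z₂−z₁)} ⇒ k = ln(phi₁/phi₂)/(z₂−z₁)
k = ln(0.222/0.045) / (3.9 − 1.6) = ln(4.933) / 2.3 = 1.5960 / 2.3 = 0.6939 km⁻¹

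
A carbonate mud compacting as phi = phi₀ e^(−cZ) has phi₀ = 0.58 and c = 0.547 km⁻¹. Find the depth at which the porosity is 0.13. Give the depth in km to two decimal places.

2.73 km

Invert Athy's law: Z = ln(phi₀/phi) / c
Z = ln(0.58/0.13) / 0.547 = ln(4.462) / 0.547 = 1.4955 / 0.547 = 2.734 km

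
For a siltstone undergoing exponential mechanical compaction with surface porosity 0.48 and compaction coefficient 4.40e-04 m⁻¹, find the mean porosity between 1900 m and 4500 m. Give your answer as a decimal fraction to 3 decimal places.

Working in km (1 km = 1000 m; β in km⁻¹ = β in m⁻¹ × 1000):
⟨n⟩ = (1/(z₂−z₁)) ∫ n₀ e^(−βz) dz = n₀·(e^(−β·z₁) − e^(−β·z₂)) / (β·(z₂−z₁))
e^(−0.44×1.9) = 0.4334; e^(−0.44×4.5) = 0.1381
⟨n⟩ = 0.48 × (0.4334 − 0.1381) / (0.44 × 2.6) = 0.48 × 0.2582 = 0.1239

0.124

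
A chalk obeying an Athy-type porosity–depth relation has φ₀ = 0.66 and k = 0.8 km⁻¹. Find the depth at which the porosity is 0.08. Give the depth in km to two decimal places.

Invert Athy's law: Z = ln(φ₀/φ) / k
Z = ln(0.66/0.08) / 0.8 = ln(8.25) / 0.8 = 2.1102 / 0.8 = 2.638 km

2.64 km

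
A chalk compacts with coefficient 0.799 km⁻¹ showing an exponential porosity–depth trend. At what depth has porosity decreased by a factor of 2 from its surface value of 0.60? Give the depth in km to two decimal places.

0.87 km

n/n₀ = 1/2 ⇒ exp(−k·z) = 1/2 ⇒ z = ln(2) / k
z = 0.6931 / 0.799 = 0.868 km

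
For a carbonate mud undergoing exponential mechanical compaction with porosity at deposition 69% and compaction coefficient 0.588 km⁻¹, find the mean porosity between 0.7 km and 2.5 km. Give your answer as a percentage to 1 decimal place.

⟨phi⟩ = (1/(z₂−z₁)) ∫ phi₀ e^(−cz) dz = phi₀·(e^(−c·z₁) − e^(−c·z₂)) / (c·(z₂−z₁))
e^(−0.588×0.7) = 0.6626; e^(−0.588×2.5) = 0.2299
⟨phi⟩ = 0.69 × (0.6626 − 0.2299) / (0.588 × 1.8) = 0.69 × 0.4088 = 0.2821

28.2%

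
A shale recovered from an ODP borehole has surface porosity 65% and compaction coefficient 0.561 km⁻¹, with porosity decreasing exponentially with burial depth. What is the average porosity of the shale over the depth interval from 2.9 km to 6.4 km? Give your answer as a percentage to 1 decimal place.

⟨φ⟩ = (1/(Z₂−Z₁)) ∫ φ₀ e^(−βZ) dZ = φ₀·(e^(−β·Z₁) − e^(−β·Z₂)) / (β·(Z₂−Z₁))
e^(−0.561×2.9) = 0.1965; e^(−0.561×6.4) = 0.0276
⟨φ⟩ = 0.65 × (0.1965 − 0.0276) / (0.561 × 3.5) = 0.65 × 0.0860 = 0.0559

5.6%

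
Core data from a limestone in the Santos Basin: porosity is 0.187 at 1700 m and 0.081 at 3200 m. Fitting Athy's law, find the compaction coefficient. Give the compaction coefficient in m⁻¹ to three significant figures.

0.000558 m⁻¹

Working in km (1 km = 1000 m; β in km⁻¹ = β in m⁻¹ × 1000):
Athy: n(Z) = n₀ e^(−βZ) ⇒ n₁/n₂ = e^{β(Z₂−Z₁)} ⇒ β = ln(n₁/n₂)/(Z₂−Z₁)
β = ln(0.187/0.081) / (3.2 − 1.7) = ln(2.309) / 1.5 = 0.8367 / 1.5 = 0.5578 km⁻¹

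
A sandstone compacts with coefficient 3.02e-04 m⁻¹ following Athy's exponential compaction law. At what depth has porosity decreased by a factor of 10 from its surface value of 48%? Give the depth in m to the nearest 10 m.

Working in km (1 km = 1000 m; c in km⁻¹ = c in m⁻¹ × 1000):
φ/φ₀ = 1/10 ⇒ exp(−c·d) = 1/10 ⇒ d = ln(10) / c
d = 2.3026 / 0.302 = 7.624 km

7620 m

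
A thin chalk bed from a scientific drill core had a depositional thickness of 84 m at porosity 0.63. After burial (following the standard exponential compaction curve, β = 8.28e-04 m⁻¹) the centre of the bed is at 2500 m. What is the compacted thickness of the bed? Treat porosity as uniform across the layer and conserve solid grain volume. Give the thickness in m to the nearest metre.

34 m

Working in km (1 km = 1000 m; β in km⁻¹ = β in m⁻¹ × 1000):
Porosity at 2.5 km: n = 0.63·exp(−0.828×2.5) = 0.0795
Solid-volume conservation: h(1−n) = h₀(1−n₀) ⇒ h = h₀·(1−n₀)/(1−n)
h = 0.084 × (1 − 0.63)/(1 − 0.0795) = 0.084 × 0.4020 = 0.0338 km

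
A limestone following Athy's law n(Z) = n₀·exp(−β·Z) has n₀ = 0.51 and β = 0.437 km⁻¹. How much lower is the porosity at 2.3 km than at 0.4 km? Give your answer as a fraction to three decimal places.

0.242

n(0.4) = 0.51·e^(−0.437×0.4) = 0.4282
n(2.3) = 0.51·e^(−0.437×2.3) = 0.1867
Δn = 0.4282 − 0.1867 = 0.2415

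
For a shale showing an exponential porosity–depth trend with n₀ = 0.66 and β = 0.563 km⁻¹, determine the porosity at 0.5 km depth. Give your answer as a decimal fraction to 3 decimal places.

0.498

n = n₀·exp(−β·z) = 0.66 × exp(−0.563 × 0.5) = 0.66 × exp(−0.2815)
  = 0.66 × 0.7547 = 0.4981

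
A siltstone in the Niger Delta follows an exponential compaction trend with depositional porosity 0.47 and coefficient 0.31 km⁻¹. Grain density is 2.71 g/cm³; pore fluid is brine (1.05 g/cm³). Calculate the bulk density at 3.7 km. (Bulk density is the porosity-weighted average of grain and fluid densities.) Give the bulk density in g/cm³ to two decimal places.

2.46 g/cm³

Porosity at depth: n = 0.47·exp(−0.31×3.7) = 0.47×0.3176 = 0.1493
Bulk density: ρ_b = (1−n)ρ_g + n·ρ_f = 0.8507×2.71 + 0.1493×1.05
       = 2.305 + 0.157 = 2.462 g/cm³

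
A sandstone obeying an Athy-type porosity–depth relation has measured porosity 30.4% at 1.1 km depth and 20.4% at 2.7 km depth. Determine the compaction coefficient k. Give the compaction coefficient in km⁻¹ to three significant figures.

Athy: n(z) = n₀ e^(−kz) ⇒ n₁/n₂ = e^{k(z₂−z₁)} ⇒ k = ln(n₁/n₂)/(z₂−z₁)
k = ln(0.304/0.204) / (2.7 − 1.1) = ln(1.49) / 1.6 = 0.3989 / 1.6 = 0.2493 km⁻¹

0.249 km⁻¹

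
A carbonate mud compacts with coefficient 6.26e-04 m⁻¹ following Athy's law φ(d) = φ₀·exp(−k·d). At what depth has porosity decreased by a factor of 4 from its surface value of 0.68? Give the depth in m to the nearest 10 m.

2210 m

Working in km (1 km = 1000 m; k in km⁻¹ = k in m⁻¹ × 1000):
φ/φ₀ = 1/4 ⇒ exp(−k·d) = 1/4 ⇒ d = ln(4) / k
d = 1.3863 / 0.626 = 2.215 km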